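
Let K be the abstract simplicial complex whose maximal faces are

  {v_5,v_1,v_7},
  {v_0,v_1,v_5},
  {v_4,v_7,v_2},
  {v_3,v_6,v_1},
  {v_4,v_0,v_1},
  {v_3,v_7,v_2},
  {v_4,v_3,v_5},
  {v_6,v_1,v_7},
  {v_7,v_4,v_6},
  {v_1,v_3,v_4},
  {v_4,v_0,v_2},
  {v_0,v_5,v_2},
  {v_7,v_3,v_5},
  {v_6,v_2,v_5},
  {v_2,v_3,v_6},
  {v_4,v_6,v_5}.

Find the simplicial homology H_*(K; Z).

H_0 = Z,  H_1 = Z^2,  H_2 = Z.

Fix the vertex order v_0 < v_1 < v_2 < v_3 < v_4 < v_5 < v_6 < v_7 and write every simplex with vertices in increasing order. Then dim K = 2 and the simplices of K are:

  0-simplices (8): [v_0], [v_1], [v_2], [v_3], [v_4], [v_5], [v_6], [v_7]
  1-simplices (24): (24 of them)
  2-simplices (16): (16 of them)

giving chain groups C_0 ≅ Z^8, C_1 ≅ Z^24, C_2 ≅ Z^16.

The boundary map ∂_1: C_1 → C_0 is given by ∂[p,q] = [q] − [p]. For instance
  ∂[v_5,v_7] = [v_7] − [v_5].
As a 8×24 matrix over Z this has rank 7, with invariant factors (1,1,1,1,1,1,1).

Boundary ∂_2: C_2 → C_1 acts by ∂[p,q,r] = [q,r] − [p,r] + [p,q]. For instance
  ∂[v_0,v_1,v_5] = [v_1,v_5] − [v_0,v_5] + [v_0,v_1],
  ∂[v_2,v_3,v_6] = [v_3,v_6] − [v_2,v_6] + [v_2,v_3].
As a 24×16 matrix over Z this has rank 15, with invariant factors (1,1,1,1,1,1,1,1,1,1,1,1,1,1,1).

Reading off H_k = ker ∂_k / im ∂_{k+1}:

  H_0: rank C_0 − rank ∂_1 = 8 − 7 = 1, and the invariant factors of ∂_1 are all 1, so H_0 = Z.
  H_1: rank ker ∂_1 − rank ∂_2 = (24 − 7) − 15 = 2, and the invariant factors of ∂_2 are all 1, so H_1 = Z^2.
  H_2: rank ker ∂_2 − rank ∂_3 = (16 − 15) − 0 = 1, and there is no ∂_3, so H_2 = Z.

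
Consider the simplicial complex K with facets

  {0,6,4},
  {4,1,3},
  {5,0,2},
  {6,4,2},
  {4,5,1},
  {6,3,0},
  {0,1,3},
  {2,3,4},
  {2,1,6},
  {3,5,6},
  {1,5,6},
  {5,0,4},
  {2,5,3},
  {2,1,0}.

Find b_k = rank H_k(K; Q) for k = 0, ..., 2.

b_0 = 1, b_1 = 2, b_2 = 1.

K has 7 vertices, 21 edges, 14 triangles.
rank ∂_0 = 0, rank ∂_1 = 6 ⇒ b_0 = 7 − 0 − 6 = 1; all invariant factors of ∂_1 are 1 so no torsion. So H_0 = Z.
rank ∂_1 = 6, rank ∂_2 = 13 ⇒ b_1 = 21 − 6 − 13 = 2; all invariant factors of ∂_2 are 1 so no torsion. So H_1 = Z^2.
rank ∂_2 = 13, rank ∂_3 = 0 ⇒ b_2 = 14 − 13 − 0 = 1. So H_2 = Z.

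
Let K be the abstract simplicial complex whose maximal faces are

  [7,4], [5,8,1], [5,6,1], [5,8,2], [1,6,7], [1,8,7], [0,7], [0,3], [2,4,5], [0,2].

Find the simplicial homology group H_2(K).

We work with the vertex ordering 0 < 1 < 2 < 3 < 4 < 5 < 6 < 7 < 8. The simplices of K, each written with vertices in increasing order, are:

  0-simplices (9): [0], [1], [2], [3], [4], [5], [6], [7], [8]
  1-simplices (16): [0,2], [0,3], [0,7], [1,5], [1,6], [1,7], [1,8], [2,4], [2,5], [2,8], [4,5], [4,7], [5,6], [5,8], [6,7], [7,8]
  2-simplices (6): [1,5,6], [1,5,8], [1,6,7], [1,7,8], [2,4,5], [2,5,8]

Hence C_0 ≅ Z^9, C_1 ≅ Z^16, C_2 ≅ Z^6.

The boundary map ∂_1: C_1 → C_0 maps an edge to its endpoints' difference, ∂[p,q] = q − p. For instance
  ∂[4,7] = [7] − [4].
The 9×16 boundary matrix has rank 8 and Smith normal form diag(1,1,1,1,1,1,1,1).

The boundary map ∂_2: C_2 → C_1 sends each 2-simplex [p,q,r] to [q,r] − [p,r] + [p,q]. For instance
  ∂[1,5,6] = [5,6] − [1,6] + [1,5],
  ∂[1,5,8] = [5,8] − [1,8] + [1,5].
The 16×6 boundary matrix has rank 6 and Smith normal form diag(1,1,1,1,1,1).

Reading off H_k = ker ∂_k / im ∂_{k+1}:

  H_2: rank ker ∂_2 − rank ∂_3 = (6 − 6) − 0 = 0, and there is no ∂_3, so H_2 = 0.

H_2 ≅ 0.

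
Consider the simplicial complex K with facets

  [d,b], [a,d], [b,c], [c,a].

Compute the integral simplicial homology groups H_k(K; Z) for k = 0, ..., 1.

H_0 = Z,  H_1 = Z.

Order the vertices as a < b < c < d. Listing each simplex with vertices in this order, K has dimension 1 with simplices:

  0-simplices (4): a, b, c, d
  1-simplices (4): ac, ad, bc, bd

giving chain groups C_0 ≅ Z^4, C_1 ≅ Z^4.

The boundary map ∂_1: C_1 → C_0 sends each edge [p,q] (with p < q) to q − p.
This gives a 4×4 integer matrix of rank 3; reducing to Smith normal form yields diagonal entries (1,1,1).

Reading off H_k = ker ∂_k / im ∂_{k+1}:

  H_0: rank C_0 − rank ∂_1 = 4 − 3 = 1, and the invariant factors of ∂_1 are all 1, so H_0 ≅ Z.
  H_1: rank ker ∂_1 − rank ∂_2 = (4 − 3) − 0 = 1, and there is no ∂_2, so H_1 ≅ Z.

As a check, the Euler characteristic is 4 − 4 = 0, which agrees with 1 − 1 = 0.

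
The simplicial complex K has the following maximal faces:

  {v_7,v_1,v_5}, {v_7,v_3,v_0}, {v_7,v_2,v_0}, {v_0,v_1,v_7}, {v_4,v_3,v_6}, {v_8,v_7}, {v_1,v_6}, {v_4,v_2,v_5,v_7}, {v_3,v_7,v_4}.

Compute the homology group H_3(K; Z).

H_3 = 0.

Order the vertices as v_0 < v_1 < v_2 < v_3 < v_4 < v_5 < v_6 < v_7 < v_8. Listing each simplex with vertices in this order, K has dimension 3 with simplices:

  0-simplices (9): [v_0], [v_1], [v_2], [v_3], [v_4], [v_5], [v_6], [v_7], [v_8]
  1-simplices (18): (18 of them)
  2-simplices (10): [v_0,v_1,v_7], [v_0,v_2,v_7], [v_0,v_3,v_7], [v_1,v_5,v_7], [v_2,v_4,v_5], [v_2,v_4,v_7], [v_2,v_5,v_7], [v_3,v_4,v_6], [v_3,v_4,v_7], [v_4,v_5,v_7]
  3-simplices (1): [v_2,v_4,v_5,v_7]

so the chain groups are C_0 ≅ Z^9, C_1 ≅ Z^18, C_2 ≅ Z^10, C_3 ≅ Z^1.

The boundary map ∂_1: C_1 → C_0 is given by ∂[p,q] = [q] − [p]. For instance
  ∂[v_1,v_7] = [v_7] − [v_1].
The 9×18 boundary matrix has rank 8 and Smith normal form diag(1,1,1,1,1,1,1,1).

The boundary map ∂_2: C_2 → C_1 sends each 2-simplex [p,q,r] to [q,r] − [p,r] + [p,q]. For instance
  ∂[v_0,v_1,v_7] = [v_1,v_7] − [v_0,v_7] + [v_0,v_1],
  ∂[v_2,v_4,v_5] = [v_4,v_5] − [v_2,v_5] + [v_2,v_4].
This gives a 18×10 integer matrix of rank 9; reducing to Smith normal form yields diagonal entries (1,1,1,1,1,1,1,1,1).

The boundary map ∂_3: C_3 → C_2 sends each 3-simplex σ to the alternating sum Σ_i (−1)^i (σ with its i-th vertex removed). For instance
  ∂[v_2,v_4,v_5,v_7] = [v_4,v_5,v_7] − [v_2,v_5,v_7] + [v_2,v_4,v_7] − [v_2,v_4,v_5].
As a 10×1 matrix over Z this has rank 1, with invariant factors (1).

Now H_k = ker ∂_k / im ∂_{k+1}, so:

  H_3: rank ker ∂_3 − rank ∂_4 = (1 − 1) − 0 = 0, and there is no ∂_4, so H_3 = 0.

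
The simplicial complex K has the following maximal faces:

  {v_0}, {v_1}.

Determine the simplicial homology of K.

H_0 ≅ Z^2.

Take the total order v_0 < v_1 on the vertex set. Then K (dimension 0) consists of the simplices:

  0-simplices (2): [v_0], [v_1]

giving chain groups C_0 ≅ Z^2.

From H_k ≅ ker(∂_k) / im(∂_{k+1}) we obtain:

  H_0: rank C_0 − rank ∂_1 = 2 − 0 = 2, and there is no ∂_1, so H_0 ≅ Z^2.

(K is a triangulation of a set of 2 points.)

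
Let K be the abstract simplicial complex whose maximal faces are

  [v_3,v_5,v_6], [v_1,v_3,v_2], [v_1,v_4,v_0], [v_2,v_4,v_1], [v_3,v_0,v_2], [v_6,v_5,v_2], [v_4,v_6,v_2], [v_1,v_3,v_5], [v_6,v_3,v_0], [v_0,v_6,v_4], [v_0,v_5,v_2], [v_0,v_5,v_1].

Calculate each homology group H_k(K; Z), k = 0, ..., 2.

Take the total order v_0 < v_1 < v_2 < v_3 < v_4 < v_5 < v_6 on the vertex set. Then K (dimension 2) consists of the simplices:

  0-simplices (7): [v_0], [v_1], [v_2], [v_3], [v_4], [v_5], [v_6]
  1-simplices (18): (18 of them)
  2-simplices (12): (12 of them)

Hence C_0 ≅ Z^7, C_1 ≅ Z^18, C_2 ≅ Z^12.

Boundary ∂_1: C_1 → C_0 is given by ∂[p,q] = [q] − [p].
As a 7×18 matrix over Z this has rank 6, with invariant factors (1,1,1,1,1,1).

Boundary ∂_2: C_2 → C_1 maps a triangle to the signed sum of its edges. For instance
  ∂[v_0,v_1,v_5] = [v_1,v_5] − [v_0,v_5] + [v_0,v_1],
  ∂[v_0,v_2,v_3] = [v_2,v_3] − [v_0,v_3] + [v_0,v_2].
The 18×12 boundary matrix has rank 12 and Smith normal form diag(1,1,1,1,1,1,1,1,1,1,1,2).

Computing H_k = (kernel of ∂_k) / (image of ∂_{k+1}):

  H_0: rank C_0 − rank ∂_1 = 7 − 6 = 1, and the invariant factors of ∂_1 are all 1, so H_0 ≅ Z.
  H_1: rank ker ∂_1 − rank ∂_2 = (18 − 6) − 12 = 0, and ∂_2 has invariant factor 2 > 1, so H_1 ≅ Z/2.
  H_2: rank ker ∂_2 − rank ∂_3 = (12 − 12) − 0 = 0, and there is no ∂_3, so H_2 ≅ 0.

(K is a triangulation of the real projective plane RP^2.)

H_0 ≅ Z,  H_1 ≅ Z/2,  H_2 = 0.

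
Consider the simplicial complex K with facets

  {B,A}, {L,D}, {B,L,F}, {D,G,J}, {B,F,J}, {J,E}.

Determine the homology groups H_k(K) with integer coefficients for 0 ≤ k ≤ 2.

H_0 = Z,  H_1 = Z,  H_2 = 0.

Take the total order A < B < D < E < F < G < J < L on the vertex set. Then K (dimension 2) consists of the simplices:

  0-simplices (8): A, B, D, E, F, G, J, L
  1-simplices (11): AB, BF, BJ, BL, DG, DJ, DL, EJ, FJ, FL, GJ
  2-simplices (3): BFJ, BFL, DGJ

so the chain groups are C_0 ≅ Z^8, C_1 ≅ Z^11, C_2 ≅ Z^3.

∂_1: C_1 → C_0 maps an edge to its endpoints' difference, ∂[p,q] = q − p. For instance
  ∂AB = B − A.
The resulting 8×11 matrix has rank 7, and its Smith normal form has invariant factors (1,1,1,1,1,1,1).

∂_2: C_2 → C_1 maps a triangle to the signed sum of its edges. For instance
  ∂DGJ = GJ − DJ + DG,
  ∂BFL = FL − BL + BF.
As a 11×3 matrix over Z this has rank 3, with invariant factors (1,1,1).

Now H_k = ker ∂_k / im ∂_{k+1}, so:

  H_0: rank C_0 − rank ∂_1 = 8 − 7 = 1, and the invariant factors of ∂_1 are all 1, so H_0 ≅ Z.
  H_1: rank ker ∂_1 − rank ∂_2 = (11 − 7) − 3 = 1, and the invariant factors of ∂_2 are all 1, so H_1 ≅ Z.
  H_2: rank ker ∂_2 − rank ∂_3 = (3 − 3) − 0 = 0, and there is no ∂_3, so H_2 ≅ 0.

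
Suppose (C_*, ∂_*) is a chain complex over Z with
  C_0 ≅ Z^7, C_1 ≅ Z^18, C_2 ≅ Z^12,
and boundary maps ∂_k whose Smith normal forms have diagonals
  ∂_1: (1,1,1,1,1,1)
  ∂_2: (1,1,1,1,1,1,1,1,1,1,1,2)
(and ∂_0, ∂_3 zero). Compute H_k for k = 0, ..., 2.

H_0 ≅ Z,  H_1 ≅ Z/2,  H_2 = 0.

H_0: b_0 = 7 − 0 − 6 = 1; torsion from ∂_1 factors > 1: none. So H_0 ≅ Z.
H_1: b_1 = 18 − 6 − 12 = 0; torsion from ∂_2 factors > 1: [2]. So H_1 ≅ Z/2.
H_2: b_2 = 12 − 12 − 0 = 0; torsion from ∂_3 factors > 1: none. So H_2 ≅ 0.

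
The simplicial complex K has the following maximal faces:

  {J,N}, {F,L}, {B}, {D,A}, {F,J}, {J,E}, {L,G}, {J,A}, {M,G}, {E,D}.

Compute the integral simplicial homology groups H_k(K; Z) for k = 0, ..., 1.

H_0 ≅ Z^2,  H_1 ≅ Z.

We work with the vertex ordering A < B < D < E < F < G < J < L < M < N. The simplices of K, each written with vertices in increasing order, are:

  0-simplices (10): A, B, D, E, F, G, J, L, M, N
  1-simplices (9): AD, AJ, DE, EJ, FJ, FL, GL, GM, JN

giving chain groups C_0 ≅ Z^10, C_1 ≅ Z^9.

∂_1: C_1 → C_0 sends each edge [p,q] (with p < q) to q − p. For instance
  ∂FL = L − F.
This gives a 10×9 integer matrix of rank 8; reducing to Smith normal form yields diagonal entries (1,1,1,1,1,1,1,1).

Computing H_k = (kernel of ∂_k) / (image of ∂_{k+1}):

  H_0: rank C_0 − rank ∂_1 = 10 − 8 = 2, and the invariant factors of ∂_1 are all 1, so H_0 = Z^2.
  H_1: rank ker ∂_1 − rank ∂_2 = (9 − 8) − 0 = 1, and there is no ∂_2, so H_1 = Z.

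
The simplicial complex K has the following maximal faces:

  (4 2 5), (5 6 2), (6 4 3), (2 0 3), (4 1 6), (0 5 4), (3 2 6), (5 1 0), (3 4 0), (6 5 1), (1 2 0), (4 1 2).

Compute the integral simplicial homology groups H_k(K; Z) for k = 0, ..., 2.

K has 7 vertices, 18 edges, 12 triangles.
rank ∂_0 = 0, rank ∂_1 = 6 ⇒ b_0 = 7 − 0 − 6 = 1; all invariant factors of ∂_1 are 1 so no torsion. So H_0 ≅ Z.
rank ∂_1 = 6, rank ∂_2 = 12 ⇒ b_1 = 18 − 6 − 12 = 0; ∂_2 has invariant factor(s) [2] giving torsion. So H_1 ≅ Z/2.
rank ∂_2 = 12, rank ∂_3 = 0 ⇒ b_2 = 12 − 12 − 0 = 0. So H_2 ≅ 0.

H_0 ≅ Z,  H_1 ≅ Z/2,  H_2 = 0.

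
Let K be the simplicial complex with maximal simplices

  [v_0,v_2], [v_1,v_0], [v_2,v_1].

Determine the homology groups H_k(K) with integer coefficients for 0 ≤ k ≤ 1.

H_0 = Z,  H_1 = Z.

Take the total order v_0 < v_1 < v_2 on the vertex set. Then K (dimension 1) consists of the simplices:

  0-simplices (3): [v_0], [v_1], [v_2]
  1-simplices (3): [v_0,v_1], [v_0,v_2], [v_1,v_2]

giving chain groups C_0 ≅ Z^3, C_1 ≅ Z^3.

The boundary map ∂_1: C_1 → C_0 is given by ∂[p,q] = [q] − [p]. For instance
  ∂[v_0,v_1] = [v_1] − [v_0].
This gives a 3×3 integer matrix of rank 2; reducing to Smith normal form yields diagonal entries (1,1).

Reading off H_k = ker ∂_k / im ∂_{k+1}:

  H_0: rank C_0 − rank ∂_1 = 3 − 2 = 1, and the invariant factors of ∂_1 are all 1, so H_0 = Z.
  H_1: rank ker ∂_1 − rank ∂_2 = (3 − 2) − 0 = 1, and there is no ∂_2, so H_1 = Z.

(K is a triangulation of the circle S^1.)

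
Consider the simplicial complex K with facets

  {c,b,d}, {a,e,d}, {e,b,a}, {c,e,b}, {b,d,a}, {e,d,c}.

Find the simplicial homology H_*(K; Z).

H_0 = Z,  H_1 = 0,  H_2 = Z.

We work with the vertex ordering a < b < c < d < e. The simplices of K, each written with vertices in increasing order, are:

  0-simplices (5): a, b, c, d, e
  1-simplices (9): ab, ad, ae, bc, bd, be, cd, ce, de
  2-simplices (6): abd, abe, ade, bcd, bce, cde

so the chain groups are C_0 ≅ Z^5, C_1 ≅ Z^9, C_2 ≅ Z^6.

∂_1: C_1 → C_0 maps an edge to its endpoints' difference, ∂[p,q] = q − p.
As a 5×9 matrix over Z this has rank 4, with invariant factors (1,1,1,1).

Boundary ∂_2: C_2 → C_1 acts by ∂[p,q,r] = [q,r] − [p,r] + [p,q]. For instance
  ∂abd = bd − ad + ab,
  ∂ade = de − ae + ad.
This gives a 9×6 integer matrix of rank 5; reducing to Smith normal form yields diagonal entries (1,1,1,1,1).

From H_k ≅ ker(∂_k) / im(∂_{k+1}) we obtain:

  H_0: rank C_0 − rank ∂_1 = 5 − 4 = 1, and the invariant factors of ∂_1 are all 1, so H_0 = Z.
  H_1: rank ker ∂_1 − rank ∂_2 = (9 − 4) − 5 = 0, and the invariant factors of ∂_2 are all 1, so H_1 = 0.
  H_2: rank ker ∂_2 − rank ∂_3 = (6 − 5) − 0 = 1, and there is no ∂_3, so H_2 = Z.

As a check, the Euler characteristic is 5 − 9 + 6 = 2, which agrees with 1 − 0 + 1 = 2.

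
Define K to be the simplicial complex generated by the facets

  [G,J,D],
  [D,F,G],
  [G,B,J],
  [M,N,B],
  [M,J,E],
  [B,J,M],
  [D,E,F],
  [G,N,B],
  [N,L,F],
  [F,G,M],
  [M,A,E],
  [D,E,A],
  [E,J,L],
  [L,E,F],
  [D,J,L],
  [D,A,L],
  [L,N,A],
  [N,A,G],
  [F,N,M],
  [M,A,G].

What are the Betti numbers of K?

We work with the vertex ordering A < B < D < E < F < G < J < L < M < N. The simplices of K, each written with vertices in increasing order, are:

  0-simplices (10): A, B, D, E, F, G, J, L, M, N
  1-simplices (30): AD, AE, AG, AL, AM, AN, BG, BJ, BM, BN, DE, DF, DG, DJ, DL, EF, EJ, EL, EM, FG, FL, FM, FN, GJ, GM, GN, JL, JM, LN, MN
  2-simplices (20): ADE, ADL, AEM, AGM, AGN, ALN, BGJ, BGN, BJM, BMN, DEF, DFG, DGJ, DJL, EFL, EJL, EJM, FGM, FLN, FMN

so the chain groups are C_0 ≅ Z^10, C_1 ≅ Z^30, C_2 ≅ Z^20.

Boundary ∂_1: C_1 → C_0 maps an edge to its endpoints' difference, ∂[p,q] = q − p. For instance
  ∂JL = L − J.
As a 10×30 matrix over Z this has rank 9, with invariant factors (1,1,1,1,1,1,1,1,1).

∂_2: C_2 → C_1 sends each 2-simplex [p,q,r] to [q,r] − [p,r] + [p,q]. For instance
  ∂BGN = GN − BN + BG,
  ∂EJM = JM − EM + EJ.
As a 30×20 matrix over Z this has rank 20, with invariant factors (1,1,1,1,1,1,1,1,1,1,1,1,1,1,1,1,1,1,1,2).

Reading off H_k = ker ∂_k / im ∂_{k+1}:

  H_0: rank C_0 − rank ∂_1 = 10 − 9 = 1, and the invariant factors of ∂_1 are all 1, so H_0 = Z.
  H_1: rank ker ∂_1 − rank ∂_2 = (30 − 9) − 20 = 1, and ∂_2 has invariant factor 2 > 1, so H_1 = Z ⊕ Z/2Z.
  H_2: rank ker ∂_2 − rank ∂_3 = (20 − 20) − 0 = 0, and there is no ∂_3, so H_2 = 0.

As a check, the Euler characteristic is 10 − 30 + 20 = 0, which agrees with 1 − 1 + 0 = 0.
(K is a triangulation of the Klein bottle.)

Hence the Betti numbers are b_0 = 1, b_1 = 1, b_2 = 0.

b_0 = 1, b_1 = 1, b_2 = 0.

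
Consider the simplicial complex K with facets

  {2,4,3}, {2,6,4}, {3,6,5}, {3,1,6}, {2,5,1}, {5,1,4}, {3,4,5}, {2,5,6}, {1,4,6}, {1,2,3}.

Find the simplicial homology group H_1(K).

We work with the vertex ordering 1 < 2 < 3 < 4 < 5 < 6. The simplices of K, each written with vertices in increasing order, are:

  0-simplices (6): [1], [2], [3], [4], [5], [6]
  1-simplices (15): [1,2], [1,3], [1,4], [1,5], [1,6], [2,3], [2,4], [2,5], [2,6], [3,4], [3,5], [3,6], [4,5], [4,6], [5,6]
  2-simplices (10): [1,2,3], [1,2,5], [1,3,6], [1,4,5], [1,4,6], [2,3,4], [2,4,6], [2,5,6], [3,4,5], [3,5,6]

Hence C_0 ≅ Z^6, C_1 ≅ Z^15, C_2 ≅ Z^10.

∂_1: C_1 → C_0 sends each edge [p,q] (with p < q) to q − p. For instance
  ∂[2,5] = [5] − [2].
As a 6×15 matrix over Z this has rank 5, with invariant factors (1,1,1,1,1).

The boundary map ∂_2: C_2 → C_1 sends each 2-simplex [p,q,r] to [q,r] − [p,r] + [p,q]. For instance
  ∂[2,4,6] = [4,6] − [2,6] + [2,4],
  ∂[1,2,3] = [2,3] − [1,3] + [1,2].
This gives a 15×10 integer matrix of rank 10; reducing to Smith normal form yields diagonal entries (1,1,1,1,1,1,1,1,1,2).

Computing H_k = (kernel of ∂_k) / (image of ∂_{k+1}):

  H_1: rank ker ∂_1 − rank ∂_2 = (15 − 5) − 10 = 0, and ∂_2 has invariant factor 2 > 1, so H_1 ≅ Z_2.

H_1 ≅ Z_2.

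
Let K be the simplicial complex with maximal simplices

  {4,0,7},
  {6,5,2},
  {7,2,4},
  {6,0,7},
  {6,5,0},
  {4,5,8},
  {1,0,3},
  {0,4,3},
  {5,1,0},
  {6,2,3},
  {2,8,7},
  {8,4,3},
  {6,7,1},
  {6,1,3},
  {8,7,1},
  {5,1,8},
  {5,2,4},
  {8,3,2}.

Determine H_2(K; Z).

H_2 = 0.

Fix the vertex order 0 < 1 < 2 < 3 < 4 < 5 < 6 < 7 < 8 and write every simplex with vertices in increasing order. Then dim K = 2 and the simplices of K are:

  0-simplices (9): [0], [1], [2], [3], [4], [5], [6], [7], [8]
  1-simplices (27): (27 of them)
  2-simplices (18): [0,1,3], [0,1,5], [0,3,4], [0,4,7], [0,5,6], [0,6,7], [1,3,6], [1,5,8], [1,6,7], [1,7,8], [2,3,6], [2,3,8], [2,4,5], [2,4,7], [2,5,6], [2,7,8], [3,4,8], [4,5,8]

Hence C_0 ≅ Z^9, C_1 ≅ Z^27, C_2 ≅ Z^18.

Boundary ∂_1: C_1 → C_0 is given by ∂[p,q] = [q] − [p]. For instance
  ∂[0,7] = [7] − [0].
This gives a 9×27 integer matrix of rank 8; reducing to Smith normal form yields diagonal entries (1,1,1,1,1,1,1,1).

The boundary map ∂_2: C_2 → C_1 maps a triangle to the signed sum of its edges. For instance
  ∂[0,3,4] = [3,4] − [0,4] + [0,3],
  ∂[1,6,7] = [6,7] − [1,7] + [1,6].
This gives a 27×18 integer matrix of rank 18; reducing to Smith normal form yields diagonal entries (1,1,1,1,1,1,1,1,1,1,1,1,1,1,1,1,1,2).

Computing H_k = (kernel of ∂_k) / (image of ∂_{k+1}):

  H_2: rank ker ∂_2 − rank ∂_3 = (18 − 18) − 0 = 0, and there is no ∂_3, so H_2 = 0.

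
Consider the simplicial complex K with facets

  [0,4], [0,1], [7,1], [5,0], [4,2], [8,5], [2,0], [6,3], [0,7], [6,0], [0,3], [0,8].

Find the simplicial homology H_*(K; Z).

Take the total order 0 < 1 < 2 < 3 < 4 < 5 < 6 < 7 < 8 on the vertex set. Then K (dimension 1) consists of the simplices:

  0-simplices (9): [0], [1], [2], [3], [4], [5], [6], [7], [8]
  1-simplices (12): [0,1], [0,2], [0,3], [0,4], [0,5], [0,6], [0,7], [0,8], [1,7], [2,4], [3,6], [5,8]

giving chain groups C_0 ≅ Z^9, C_1 ≅ Z^12.

The boundary map ∂_1: C_1 → C_0 sends each edge [p,q] (with p < q) to q − p. For instance
  ∂[0,1] = [1] − [0].
The 9×12 boundary matrix has rank 8 and Smith normal form diag(1,1,1,1,1,1,1,1).

From H_k ≅ ker(∂_k) / im(∂_{k+1}) we obtain:

  H_0: rank C_0 − rank ∂_1 = 9 − 8 = 1, and the invariant factors of ∂_1 are all 1, so H_0 = Z.
  H_1: rank ker ∂_1 − rank ∂_2 = (12 − 8) − 0 = 4, and there is no ∂_2, so H_1 = Z^4.

(K is a triangulation of a wedge of 4 circles.)

H_0 = Z,  H_1 = Z^4.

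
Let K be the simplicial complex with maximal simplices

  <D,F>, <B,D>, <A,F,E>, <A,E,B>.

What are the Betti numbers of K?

K has 5 vertices, 7 edges, 2 triangles.
rank ∂_0 = 0, rank ∂_1 = 4 ⇒ b_0 = 5 − 0 − 4 = 1; all invariant factors of ∂_1 are 1 so no torsion. So H_0 ≅ Z.
rank ∂_1 = 4, rank ∂_2 = 2 ⇒ b_1 = 7 − 4 − 2 = 1; all invariant factors of ∂_2 are 1 so no torsion. So H_1 ≅ Z.
rank ∂_2 = 2, rank ∂_3 = 0 ⇒ b_2 = 2 − 2 − 0 = 0. So H_2 ≅ 0.

b_0 = 1, b_1 = 1, b_2 = 0.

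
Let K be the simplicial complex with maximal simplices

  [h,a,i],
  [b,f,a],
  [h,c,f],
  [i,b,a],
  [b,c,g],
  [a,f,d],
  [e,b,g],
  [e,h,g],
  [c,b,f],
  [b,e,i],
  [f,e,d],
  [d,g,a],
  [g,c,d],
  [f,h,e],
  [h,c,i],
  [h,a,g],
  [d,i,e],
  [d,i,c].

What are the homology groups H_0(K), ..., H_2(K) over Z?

We work with the vertex ordering a < b < c < d < e < f < g < h < i. The simplices of K, each written with vertices in increasing order, are:

  0-simplices (9): a, b, c, d, e, f, g, h, i
  1-simplices (27): ab, ad, af, ag, ah, ai, bc, be, bf, bg, bi, cd, cf, cg, ch, ci, de, df, dg, di, ef, eg, eh, ei, fh, gh, hi
  2-simplices (18): abf, abi, adf, adg, agh, ahi, bcf, bcg, beg, bei, cdg, cdi, cfh, chi, def, dei, efh, egh

Hence C_0 ≅ Z^9, C_1 ≅ Z^27, C_2 ≅ Z^18.

Boundary ∂_1: C_1 → C_0 sends each edge [p,q] (with p < q) to q − p.
The resulting 9×27 matrix has rank 8, and its Smith normal form has invariant factors (1,1,1,1,1,1,1,1).

∂_2: C_2 → C_1 sends each 2-simplex [p,q,r] to [q,r] − [p,r] + [p,q]. For instance
  ∂cdi = di − ci + cd,
  ∂efh = fh − eh + ef.
The resulting 27×18 matrix has rank 17, and its Smith normal form has invariant factors (1,1,1,1,1,1,1,1,1,1,1,1,1,1,1,1,1).

Computing H_k = (kernel of ∂_k) / (image of ∂_{k+1}):

  H_0: rank C_0 − rank ∂_1 = 9 − 8 = 1, and the invariant factors of ∂_1 are all 1, so H_0 ≅ Z.
  H_1: rank ker ∂_1 − rank ∂_2 = (27 − 8) − 17 = 2, and the invariant factors of ∂_2 are all 1, so H_1 ≅ Z^2.
  H_2: rank ker ∂_2 − rank ∂_3 = (18 − 17) − 0 = 1, and there is no ∂_3, so H_2 ≅ Z.

H_0 ≅ Z,  H_1 ≅ Z^2,  H_2 ≅ Z.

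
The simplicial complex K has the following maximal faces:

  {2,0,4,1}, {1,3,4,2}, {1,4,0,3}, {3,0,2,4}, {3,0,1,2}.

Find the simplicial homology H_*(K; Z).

H_0 = Z,  H_1 = 0,  H_2 = 0,  H_3 = Z.

We work with the vertex ordering 0 < 1 < 2 < 3 < 4. The simplices of K, each written with vertices in increasing order, are:

  0-simplices (5): [0], [1], [2], [3], [4]
  1-simplices (10): [0,1], [0,2], [0,3], [0,4], [1,2], [1,3], [1,4], [2,3], [2,4], [3,4]
  2-simplices (10): [0,1,2], [0,1,3], [0,1,4], [0,2,3], [0,2,4], [0,3,4], [1,2,3], [1,2,4], [1,3,4], [2,3,4]
  3-simplices (5): [0,1,2,3], [0,1,2,4], [0,1,3,4], [0,2,3,4], [1,2,3,4]

giving chain groups C_0 ≅ Z^5, C_1 ≅ Z^10, C_2 ≅ Z^10, C_3 ≅ Z^5.

Boundary ∂_1: C_1 → C_0 sends each edge [p,q] (with p < q) to q − p.
The 5×10 boundary matrix has rank 4 and Smith normal form diag(1,1,1,1).

∂_2: C_2 → C_1 sends each 2-simplex [p,q,r] to [q,r] − [p,r] + [p,q]. For instance
  ∂[0,1,3] = [1,3] − [0,3] + [0,1],
  ∂[1,2,4] = [2,4] − [1,4] + [1,2].
This gives a 10×10 integer matrix of rank 6; reducing to Smith normal form yields diagonal entries (1,1,1,1,1,1).

∂_3: C_3 → C_2 sends each 3-simplex σ to the alternating sum Σ_i (−1)^i (σ with its i-th vertex removed). For instance
  ∂[0,1,2,3] = [1,2,3] − [0,2,3] + [0,1,3] − [0,1,2],
  ∂[0,1,2,4] = [1,2,4] − [0,2,4] + [0,1,4] − [0,1,2].
This gives a 10×5 integer matrix of rank 4; reducing to Smith normal form yields diagonal entries (1,1,1,1).

From H_k ≅ ker(∂_k) / im(∂_{k+1}) we obtain:

  H_0: rank C_0 − rank ∂_1 = 5 − 4 = 1, and the invariant factors of ∂_1 are all 1, so H_0 ≅ Z.
  H_1: rank ker ∂_1 − rank ∂_2 = (10 − 4) − 6 = 0, and the invariant factors of ∂_2 are all 1, so H_1 ≅ 0.
  H_2: rank ker ∂_2 − rank ∂_3 = (10 − 6) − 4 = 0, and the invariant factors of ∂_3 are all 1, so H_2 ≅ 0.
  H_3: rank ker ∂_3 − rank ∂_4 = (5 − 4) − 0 = 1, and there is no ∂_4, so H_3 ≅ Z.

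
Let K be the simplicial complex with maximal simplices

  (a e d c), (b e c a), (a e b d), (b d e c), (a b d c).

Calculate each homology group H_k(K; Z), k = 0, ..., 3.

K has 5 vertices, 10 edges, 10 triangles, 5 3-simplices.
rank ∂_0 = 0, rank ∂_1 = 4 ⇒ b_0 = 5 − 0 − 4 = 1; all invariant factors of ∂_1 are 1 so no torsion. So H_0 = Z.
rank ∂_1 = 4, rank ∂_2 = 6 ⇒ b_1 = 10 − 4 − 6 = 0; all invariant factors of ∂_2 are 1 so no torsion. So H_1 = 0.
rank ∂_2 = 6, rank ∂_3 = 4 ⇒ b_2 = 10 − 6 − 4 = 0; all invariant factors of ∂_3 are 1 so no torsion. So H_2 = 0.
rank ∂_3 = 4, rank ∂_4 = 0 ⇒ b_3 = 5 − 4 − 0 = 1. So H_3 = Z.

H_0 ≅ Z,  H_1 = 0,  H_2 = 0,  H_3 ≅ Z.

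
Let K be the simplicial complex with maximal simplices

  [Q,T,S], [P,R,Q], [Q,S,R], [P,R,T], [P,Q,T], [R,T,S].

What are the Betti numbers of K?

b_0 = 1, b_1 = 0, b_2 = 1.

We work with the vertex ordering P < Q < R < S < T. The simplices of K, each written with vertices in increasing order, are:

  0-simplices (5): P, Q, R, S, T
  1-simplices (9): PQ, PR, PT, QR, QS, QT, RS, RT, ST
  2-simplices (6): PQR, PQT, PRT, QRS, QST, RST

Hence C_0 ≅ Z^5, C_1 ≅ Z^9, C_2 ≅ Z^6.

∂_1: C_1 → C_0 is given by ∂[p,q] = [q] − [p]. For instance
  ∂QT = T − Q.
The 5×9 boundary matrix has rank 4 and Smith normal form diag(1,1,1,1).

The boundary map ∂_2: C_2 → C_1 maps a triangle to the signed sum of its edges. For instance
  ∂PQR = QR − PR + PQ,
  ∂PQT = QT − PT + PQ.
This gives a 9×6 integer matrix of rank 5; reducing to Smith normal form yields diagonal entries (1,1,1,1,1).

Now H_k = ker ∂_k / im ∂_{k+1}, so:

  H_0: rank C_0 − rank ∂_1 = 5 − 4 = 1, and the invariant factors of ∂_1 are all 1, so H_0 ≅ Z.
  H_1: rank ker ∂_1 − rank ∂_2 = (9 − 4) − 5 = 0, and the invariant factors of ∂_2 are all 1, so H_1 ≅ 0.
  H_2: rank ker ∂_2 − rank ∂_3 = (6 − 5) − 0 = 1, and there is no ∂_3, so H_2 ≅ Z.

Hence the Betti numbers are b_0 = 1, b_1 = 0, b_2 = 1.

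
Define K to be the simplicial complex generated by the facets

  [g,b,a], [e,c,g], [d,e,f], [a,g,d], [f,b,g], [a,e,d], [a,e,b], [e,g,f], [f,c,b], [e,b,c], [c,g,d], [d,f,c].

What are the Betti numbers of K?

Take the total order a < b < c < d < e < f < g on the vertex set. Then K (dimension 2) consists of the simplices:

  0-simplices (7): a, b, c, d, e, f, g
  1-simplices (18): ab, ad, ae, ag, bc, be, bf, bg, cd, ce, cf, cg, de, df, dg, ef, eg, fg
  2-simplices (12): abe, abg, ade, adg, bce, bcf, bfg, cdf, cdg, ceg, def, efg

Hence C_0 ≅ Z^7, C_1 ≅ Z^18, C_2 ≅ Z^12.

Boundary ∂_1: C_1 → C_0 maps an edge to its endpoints' difference, ∂[p,q] = q − p. For instance
  ∂bg = g − b.
As a 7×18 matrix over Z this has rank 6, with invariant factors (1,1,1,1,1,1).

Boundary ∂_2: C_2 → C_1 acts by ∂[p,q,r] = [q,r] − [p,r] + [p,q]. For instance
  ∂def = ef − df + de,
  ∂ceg = eg − cg + ce.
This gives a 18×12 integer matrix of rank 12; reducing to Smith normal form yields diagonal entries (1,1,1,1,1,1,1,1,1,1,1,2).

Reading off H_k = ker ∂_k / im ∂_{k+1}:

  H_0: rank C_0 − rank ∂_1 = 7 − 6 = 1, and the invariant factors of ∂_1 are all 1, so H_0 ≅ Z.
  H_1: rank ker ∂_1 − rank ∂_2 = (18 − 6) − 12 = 0, and ∂_2 has invariant factor 2 > 1, so H_1 ≅ Z/2.
  H_2: rank ker ∂_2 − rank ∂_3 = (12 − 12) − 0 = 0, and there is no ∂_3, so H_2 ≅ 0.

Hence the Betti numbers are b_0 = 1, b_1 = 0, b_2 = 0.

b_0 = 1, b_1 = 0, b_2 = 0.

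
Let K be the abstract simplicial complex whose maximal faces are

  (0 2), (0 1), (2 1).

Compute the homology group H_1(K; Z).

H_1 = Z.

Order the vertices as 0 < 1 < 2. Listing each simplex with vertices in this order, K has dimension 1 with simplices:

  0-simplices (3): [0], [1], [2]
  1-simplices (3): [0,1], [0,2], [1,2]

Hence C_0 ≅ Z^3, C_1 ≅ Z^3.

Boundary ∂_1: C_1 → C_0 maps an edge to its endpoints' difference, ∂[p,q] = q − p. For instance
  ∂[0,1] = [1] − [0].
The resulting 3×3 matrix has rank 2, and its Smith normal form has invariant factors (1,1).

From H_k ≅ ker(∂_k) / im(∂_{k+1}) we obtain:

  H_1: rank ker ∂_1 − rank ∂_2 = (3 − 2) − 0 = 1, and there is no ∂_2, so H_1 = Z.

(K is a triangulation of the circle S^1.)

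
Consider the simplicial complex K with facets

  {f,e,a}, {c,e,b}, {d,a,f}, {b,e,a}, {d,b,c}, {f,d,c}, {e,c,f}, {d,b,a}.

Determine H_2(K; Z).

K has 6 vertices, 12 edges, 8 triangles.
rank ∂_2 = 7, rank ∂_3 = 0 ⇒ b_2 = 8 − 7 − 0 = 1. So H_2 = Z.

H_2 = Z.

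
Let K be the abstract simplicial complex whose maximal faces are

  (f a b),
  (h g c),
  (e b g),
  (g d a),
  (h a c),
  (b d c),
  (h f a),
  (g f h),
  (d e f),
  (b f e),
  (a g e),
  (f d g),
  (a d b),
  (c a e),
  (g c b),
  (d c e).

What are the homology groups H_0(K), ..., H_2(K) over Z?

Take the total order a < b < c < d < e < f < g < h on the vertex set. Then K (dimension 2) consists of the simplices:

  0-simplices (8): a, b, c, d, e, f, g, h
  1-simplices (24): ab, ac, ad, ae, af, ag, ah, bc, bd, be, bf, bg, cd, ce, cg, ch, de, df, dg, ef, eg, fg, fh, gh
  2-simplices (16): abd, abf, ace, ach, adg, aeg, afh, bcd, bcg, bef, beg, cde, cgh, def, dfg, fgh

giving chain groups C_0 ≅ Z^8, C_1 ≅ Z^24, C_2 ≅ Z^16.

Boundary ∂_1: C_1 → C_0 sends each edge [p,q] (with p < q) to q − p.
As a 8×24 matrix over Z this has rank 7, with invariant factors (1,1,1,1,1,1,1).

∂_2: C_2 → C_1 maps a triangle to the signed sum of its edges. For instance
  ∂ach = ch − ah + ac,
  ∂adg = dg − ag + ad.
This gives a 24×16 integer matrix of rank 15; reducing to Smith normal form yields diagonal entries (1,1,1,1,1,1,1,1,1,1,1,1,1,1,1).

From H_k ≅ ker(∂_k) / im(∂_{k+1}) we obtain:

  H_0: rank C_0 − rank ∂_1 = 8 − 7 = 1, and the invariant factors of ∂_1 are all 1, so H_0 ≅ Z.
  H_1: rank ker ∂_1 − rank ∂_2 = (24 − 7) − 15 = 2, and the invariant factors of ∂_2 are all 1, so H_1 ≅ Z^2.
  H_2: rank ker ∂_2 − rank ∂_3 = (16 − 15) − 0 = 1, and there is no ∂_3, so H_2 ≅ Z.

(K is a triangulation of the torus T^2.)

H_0 ≅ Z,  H_1 ≅ Z^2,  H_2 ≅ Z.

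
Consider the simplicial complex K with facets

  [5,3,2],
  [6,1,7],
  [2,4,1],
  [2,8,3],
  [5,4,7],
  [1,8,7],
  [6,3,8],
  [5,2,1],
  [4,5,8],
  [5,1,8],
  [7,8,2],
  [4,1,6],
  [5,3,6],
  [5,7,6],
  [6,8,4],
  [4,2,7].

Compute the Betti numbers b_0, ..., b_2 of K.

Take the total order 1 < 2 < 3 < 4 < 5 < 6 < 7 < 8 on the vertex set. Then K (dimension 2) consists of the simplices:

  0-simplices (8): [1], [2], [3], [4], [5], [6], [7], [8]
  1-simplices (24): (24 of them)
  2-simplices (16): [1,2,4], [1,2,5], [1,4,6], [1,5,8], [1,6,7], [1,7,8], [2,3,5], [2,3,8], [2,4,7], [2,7,8], [3,5,6], [3,6,8], [4,5,7], [4,5,8], [4,6,8], [5,6,7]

giving chain groups C_0 ≅ Z^8, C_1 ≅ Z^24, C_2 ≅ Z^16.

Boundary ∂_1: C_1 → C_0 maps an edge to its endpoints' difference, ∂[p,q] = q − p.
As a 8×24 matrix over Z this has rank 7, with invariant factors (1,1,1,1,1,1,1).

The boundary map ∂_2: C_2 → C_1 maps a triangle to the signed sum of its edges. For instance
  ∂[1,2,4] = [2,4] − [1,4] + [1,2],
  ∂[1,7,8] = [7,8] − [1,8] + [1,7].
The resulting 24×16 matrix has rank 15, and its Smith normal form has invariant factors (1,1,1,1,1,1,1,1,1,1,1,1,1,1,1).

From H_k ≅ ker(∂_k) / im(∂_{k+1}) we obtain:

  H_0: rank C_0 − rank ∂_1 = 8 − 7 = 1, and the invariant factors of ∂_1 are all 1, so H_0 = Z.
  H_1: rank ker ∂_1 − rank ∂_2 = (24 − 7) − 15 = 2, and the invariant factors of ∂_2 are all 1, so H_1 = Z^2.
  H_2: rank ker ∂_2 − rank ∂_3 = (16 − 15) − 0 = 1, and there is no ∂_3, so H_2 = Z.

Hence the Betti numbers are b_0 = 1, b_1 = 2, b_2 = 1.

b_0 = 1, b_1 = 2, b_2 = 1.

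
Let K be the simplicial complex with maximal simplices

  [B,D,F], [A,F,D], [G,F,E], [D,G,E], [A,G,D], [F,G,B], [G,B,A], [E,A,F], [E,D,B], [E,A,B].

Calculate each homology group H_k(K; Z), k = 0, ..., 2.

H_0 = Z,  H_1 = Z/2Z,  H_2 = 0.

Take the total order A < B < D < E < F < G on the vertex set. Then K (dimension 2) consists of the simplices:

  0-simplices (6): A, B, D, E, F, G
  1-simplices (15): AB, AD, AE, AF, AG, BD, BE, BF, BG, DE, DF, DG, EF, EG, FG
  2-simplices (10): ABE, ABG, ADF, ADG, AEF, BDE, BDF, BFG, DEG, EFG

so the chain groups are C_0 ≅ Z^6, C_1 ≅ Z^15, C_2 ≅ Z^10.

Boundary ∂_1: C_1 → C_0 is given by ∂[p,q] = [q] − [p].
This gives a 6×15 integer matrix of rank 5; reducing to Smith normal form yields diagonal entries (1,1,1,1,1).

The boundary map ∂_2: C_2 → C_1 maps a triangle to the signed sum of its edges. For instance
  ∂DEG = EG − DG + DE,
  ∂EFG = FG − EG + EF.
The resulting 15×10 matrix has rank 10, and its Smith normal form has invariant factors (1,1,1,1,1,1,1,1,1,2).

Reading off H_k = ker ∂_k / im ∂_{k+1}:

  H_0: rank C_0 − rank ∂_1 = 6 − 5 = 1, and the invariant factors of ∂_1 are all 1, so H_0 ≅ Z.
  H_1: rank ker ∂_1 − rank ∂_2 = (15 − 5) − 10 = 0, and ∂_2 has invariant factor 2 > 1, so H_1 ≅ Z/2Z.
  H_2: rank ker ∂_2 − rank ∂_3 = (10 − 10) − 0 = 0, and there is no ∂_3, so H_2 ≅ 0.

As a check, the Euler characteristic is 6 − 15 + 10 = 1, which agrees with 1 − 0 + 0 = 1.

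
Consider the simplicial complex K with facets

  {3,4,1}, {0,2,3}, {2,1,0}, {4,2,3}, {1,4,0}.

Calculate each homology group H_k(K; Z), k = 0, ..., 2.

H_0 ≅ Z,  H_1 ≅ Z,  H_2 = 0.

K has 5 vertices, 10 edges, 5 triangles.
rank ∂_0 = 0, rank ∂_1 = 4 ⇒ b_0 = 5 − 0 − 4 = 1; all invariant factors of ∂_1 are 1 so no torsion. So H_0 = Z.
rank ∂_1 = 4, rank ∂_2 = 5 ⇒ b_1 = 10 − 4 − 5 = 1; all invariant factors of ∂_2 are 1 so no torsion. So H_1 = Z.
rank ∂_2 = 5, rank ∂_3 = 0 ⇒ b_2 = 5 − 5 − 0 = 0. So H_2 = 0.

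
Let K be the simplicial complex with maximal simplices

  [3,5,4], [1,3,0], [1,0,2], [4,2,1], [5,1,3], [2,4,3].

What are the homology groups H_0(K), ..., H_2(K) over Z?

Order the vertices as 0 < 1 < 2 < 3 < 4 < 5. Listing each simplex with vertices in this order, K has dimension 2 with simplices:

  0-simplices (6): [0], [1], [2], [3], [4], [5]
  1-simplices (12): [0,1], [0,2], [0,3], [1,2], [1,3], [1,4], [1,5], [2,3], [2,4], [3,4], [3,5], [4,5]
  2-simplices (6): [0,1,2], [0,1,3], [1,2,4], [1,3,5], [2,3,4], [3,4,5]

so the chain groups are C_0 ≅ Z^6, C_1 ≅ Z^12, C_2 ≅ Z^6.

Boundary ∂_1: C_1 → C_0 is given by ∂[p,q] = [q] − [p]. For instance
  ∂[1,4] = [4] − [1].
As a 6×12 matrix over Z this has rank 5, with invariant factors (1,1,1,1,1).

The boundary map ∂_2: C_2 → C_1 acts by ∂[p,q,r] = [q,r] − [p,r] + [p,q]. For instance
  ∂[1,3,5] = [3,5] − [1,5] + [1,3],
  ∂[1,2,4] = [2,4] − [1,4] + [1,2].
As a 12×6 matrix over Z this has rank 6, with invariant factors (1,1,1,1,1,1).

Reading off H_k = ker ∂_k / im ∂_{k+1}:

  H_0: rank C_0 − rank ∂_1 = 6 − 5 = 1, and the invariant factors of ∂_1 are all 1, so H_0 ≅ Z.
  H_1: rank ker ∂_1 − rank ∂_2 = (12 − 5) − 6 = 1, and the invariant factors of ∂_2 are all 1, so H_1 ≅ Z.
  H_2: rank ker ∂_2 − rank ∂_3 = (6 − 6) − 0 = 0, and there is no ∂_3, so H_2 ≅ 0.

(K is a triangulation of the cylinder S^1 x I.)

H_0 ≅ Z,  H_1 ≅ Z,  H_2 = 0.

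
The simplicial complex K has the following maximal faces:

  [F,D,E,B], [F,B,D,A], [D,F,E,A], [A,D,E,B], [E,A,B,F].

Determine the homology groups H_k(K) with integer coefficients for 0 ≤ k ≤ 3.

Fix the vertex order A < B < D < E < F and write every simplex with vertices in increasing order. Then dim K = 3 and the simplices of K are:

  0-simplices (5): A, B, D, E, F
  1-simplices (10): AB, AD, AE, AF, BD, BE, BF, DE, DF, EF
  2-simplices (10): ABD, ABE, ABF, ADE, ADF, AEF, BDE, BDF, BEF, DEF
  3-simplices (5): ABDE, ABDF, ABEF, ADEF, BDEF

Hence C_0 ≅ Z^5, C_1 ≅ Z^10, C_2 ≅ Z^10, C_3 ≅ Z^5.

Boundary ∂_1: C_1 → C_0 sends each edge [p,q] (with p < q) to q − p.
This gives a 5×10 integer matrix of rank 4; reducing to Smith normal form yields diagonal entries (1,1,1,1).

Boundary ∂_2: C_2 → C_1 maps a triangle to the signed sum of its edges. For instance
  ∂ADE = DE − AE + AD,
  ∂BDE = DE − BE + BD.
The 10×10 boundary matrix has rank 6 and Smith normal form diag(1,1,1,1,1,1).

∂_3: C_3 → C_2 sends each 3-simplex σ to the alternating sum Σ_i (−1)^i (σ with its i-th vertex removed). For instance
  ∂ABDE = BDE − ADE + ABE − ABD,
  ∂ABDF = BDF − ADF + ABF − ABD.
This gives a 10×5 integer matrix of rank 4; reducing to Smith normal form yields diagonal entries (1,1,1,1).

Computing H_k = (kernel of ∂_k) / (image of ∂_{k+1}):

  H_0: rank C_0 − rank ∂_1 = 5 − 4 = 1, and the invariant factors of ∂_1 are all 1, so H_0 = Z.
  H_1: rank ker ∂_1 − rank ∂_2 = (10 − 4) − 6 = 0, and the invariant factors of ∂_2 are all 1, so H_1 = 0.
  H_2: rank ker ∂_2 − rank ∂_3 = (10 − 6) − 4 = 0, and the invariant factors of ∂_3 are all 1, so H_2 = 0.
  H_3: rank ker ∂_3 − rank ∂_4 = (5 − 4) − 0 = 1, and there is no ∂_4, so H_3 = Z.

(K is a triangulation of the 3-sphere S^3.)

H_0 ≅ Z,  H_1 = 0,  H_2 = 0,  H_3 ≅ Z.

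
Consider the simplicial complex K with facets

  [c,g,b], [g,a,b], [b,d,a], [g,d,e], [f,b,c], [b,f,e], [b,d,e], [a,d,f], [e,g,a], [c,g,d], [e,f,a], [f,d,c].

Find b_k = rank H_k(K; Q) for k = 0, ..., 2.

Order the vertices as a < b < c < d < e < f < g. Listing each simplex with vertices in this order, K has dimension 2 with simplices:

  0-simplices (7): a, b, c, d, e, f, g
  1-simplices (18): ab, ad, ae, af, ag, bc, bd, be, bf, bg, cd, cf, cg, de, df, dg, ef, eg
  2-simplices (12): abd, abg, adf, aef, aeg, bcf, bcg, bde, bef, cdf, cdg, deg

so the chain groups are C_0 ≅ Z^7, C_1 ≅ Z^18, C_2 ≅ Z^12.

The boundary map ∂_1: C_1 → C_0 sends each edge [p,q] (with p < q) to q − p. For instance
  ∂ae = e − a.
The resulting 7×18 matrix has rank 6, and its Smith normal form has invariant factors (1,1,1,1,1,1).

Boundary ∂_2: C_2 → C_1 sends each 2-simplex [p,q,r] to [q,r] − [p,r] + [p,q]. For instance
  ∂bde = de − be + bd,
  ∂abd = bd − ad + ab.
The 18×12 boundary matrix has rank 12 and Smith normal form diag(1,1,1,1,1,1,1,1,1,1,1,2).

Now H_k = ker ∂_k / im ∂_{k+1}, so:

  H_0: rank C_0 − rank ∂_1 = 7 − 6 = 1, and the invariant factors of ∂_1 are all 1, so H_0 = Z.
  H_1: rank ker ∂_1 − rank ∂_2 = (18 − 6) − 12 = 0, and ∂_2 has invariant factor 2 > 1, so H_1 = Z/2Z.
  H_2: rank ker ∂_2 − rank ∂_3 = (12 − 12) − 0 = 0, and there is no ∂_3, so H_2 = 0.

(K is a triangulation of the real projective plane RP^2.)

Hence the Betti numbers are b_0 = 1, b_1 = 0, b_2 = 0.

b_0 = 1, b_1 = 0, b_2 = 0.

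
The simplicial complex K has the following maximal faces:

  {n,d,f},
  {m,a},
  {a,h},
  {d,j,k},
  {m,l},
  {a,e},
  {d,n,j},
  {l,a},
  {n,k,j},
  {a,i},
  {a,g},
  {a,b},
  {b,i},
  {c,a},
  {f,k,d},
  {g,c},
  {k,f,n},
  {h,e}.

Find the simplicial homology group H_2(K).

We work with the vertex ordering a < b < c < d < e < f < g < h < i < j < k < l < m < n. The simplices of K, each written with vertices in increasing order, are:

  0-simplices (14): a, b, c, d, e, f, g, h, i, j, k, l, m, n
  1-simplices (21): ab, ac, ae, ag, ah, ai, al, am, bi, cg, df, dj, dk, dn, eh, fk, fn, jk, jn, kn, lm
  2-simplices (6): dfk, dfn, djk, djn, fkn, jkn

so the chain groups are C_0 ≅ Z^14, C_1 ≅ Z^21, C_2 ≅ Z^6.

Boundary ∂_1: C_1 → C_0 is given by ∂[p,q] = [q] − [p].
As a 14×21 matrix over Z this has rank 12, with invariant factors (1,1,1,1,1,1,1,1,1,1,1,1).

The boundary map ∂_2: C_2 → C_1 maps a triangle to the signed sum of its edges. For instance
  ∂djk = jk − dk + dj,
  ∂dfk = fk − dk + df.
The 21×6 boundary matrix has rank 5 and Smith normal form diag(1,1,1,1,1).

From H_k ≅ ker(∂_k) / im(∂_{k+1}) we obtain:

  H_2: rank ker ∂_2 − rank ∂_3 = (6 − 5) − 0 = 1, and there is no ∂_3, so H_2 = Z.

H_2 ≅ Z.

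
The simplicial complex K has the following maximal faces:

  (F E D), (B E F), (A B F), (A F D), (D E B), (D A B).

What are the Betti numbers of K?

Take the total order A < B < D < E < F on the vertex set. Then K (dimension 2) consists of the simplices:

  0-simplices (5): A, B, D, E, F
  1-simplices (9): AB, AD, AF, BD, BE, BF, DE, DF, EF
  2-simplices (6): ABD, ABF, ADF, BDE, BEF, DEF

Hence C_0 ≅ Z^5, C_1 ≅ Z^9, C_2 ≅ Z^6.

The boundary map ∂_1: C_1 → C_0 maps an edge to its endpoints' difference, ∂[p,q] = q − p. For instance
  ∂DF = F − D.
This gives a 5×9 integer matrix of rank 4; reducing to Smith normal form yields diagonal entries (1,1,1,1).

Boundary ∂_2: C_2 → C_1 sends each 2-simplex [p,q,r] to [q,r] − [p,r] + [p,q]. For instance
  ∂BEF = EF − BF + BE,
  ∂ABF = BF − AF + AB.
The resulting 9×6 matrix has rank 5, and its Smith normal form has invariant factors (1,1,1,1,1).

From H_k ≅ ker(∂_k) / im(∂_{k+1}) we obtain:

  H_0: rank C_0 − rank ∂_1 = 5 − 4 = 1, and the invariant factors of ∂_1 are all 1, so H_0 ≅ Z.
  H_1: rank ker ∂_1 − rank ∂_2 = (9 − 4) − 5 = 0, and the invariant factors of ∂_2 are all 1, so H_1 ≅ 0.
  H_2: rank ker ∂_2 − rank ∂_3 = (6 − 5) − 0 = 1, and there is no ∂_3, so H_2 ≅ Z.

Hence the Betti numbers are b_0 = 1, b_1 = 0, b_2 = 1.

b_0 = 1, b_1 = 0, b_2 = 1.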